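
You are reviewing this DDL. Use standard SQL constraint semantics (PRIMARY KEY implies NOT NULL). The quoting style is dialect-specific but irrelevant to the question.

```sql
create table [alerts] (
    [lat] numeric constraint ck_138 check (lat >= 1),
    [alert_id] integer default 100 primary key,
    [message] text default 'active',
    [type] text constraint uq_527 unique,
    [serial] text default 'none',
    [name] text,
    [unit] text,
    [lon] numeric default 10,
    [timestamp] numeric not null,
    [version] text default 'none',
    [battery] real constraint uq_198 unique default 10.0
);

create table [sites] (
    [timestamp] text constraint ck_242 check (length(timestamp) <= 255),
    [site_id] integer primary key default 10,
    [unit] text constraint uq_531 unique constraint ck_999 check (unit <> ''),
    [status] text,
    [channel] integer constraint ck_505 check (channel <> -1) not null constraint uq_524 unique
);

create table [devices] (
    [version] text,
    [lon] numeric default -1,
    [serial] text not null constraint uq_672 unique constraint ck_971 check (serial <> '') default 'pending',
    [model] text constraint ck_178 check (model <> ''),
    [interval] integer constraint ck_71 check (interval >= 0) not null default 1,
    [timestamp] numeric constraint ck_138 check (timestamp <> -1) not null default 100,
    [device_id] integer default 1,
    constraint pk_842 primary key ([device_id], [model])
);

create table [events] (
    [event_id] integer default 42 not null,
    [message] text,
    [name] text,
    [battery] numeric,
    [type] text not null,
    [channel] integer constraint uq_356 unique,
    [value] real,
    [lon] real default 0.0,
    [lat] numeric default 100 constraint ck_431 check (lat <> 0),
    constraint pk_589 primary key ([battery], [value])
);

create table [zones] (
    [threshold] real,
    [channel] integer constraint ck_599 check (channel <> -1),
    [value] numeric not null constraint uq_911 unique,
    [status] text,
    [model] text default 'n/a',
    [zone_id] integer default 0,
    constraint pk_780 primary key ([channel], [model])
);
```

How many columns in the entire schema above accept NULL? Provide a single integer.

22

alerts: 9 nullable (lat, message, type, serial, name, unit, lon, version, battery — PK (alert_id) and explicit NOT NULL columns excluded).
sites: 3 nullable (timestamp, unit, status — PK (site_id) and explicit NOT NULL columns excluded).
devices: 2 nullable (version, lon — PK (device_id, model) and explicit NOT NULL columns excluded).
events: 5 nullable (message, name, channel, lon, lat — PK (battery, value) and explicit NOT NULL columns excluded).
zones: 3 nullable (threshold, status, zone_id — PK (channel, model) and explicit NOT NULL columns excluded).
Total: 9 + 3 + 2 + 5 + 3 = 22.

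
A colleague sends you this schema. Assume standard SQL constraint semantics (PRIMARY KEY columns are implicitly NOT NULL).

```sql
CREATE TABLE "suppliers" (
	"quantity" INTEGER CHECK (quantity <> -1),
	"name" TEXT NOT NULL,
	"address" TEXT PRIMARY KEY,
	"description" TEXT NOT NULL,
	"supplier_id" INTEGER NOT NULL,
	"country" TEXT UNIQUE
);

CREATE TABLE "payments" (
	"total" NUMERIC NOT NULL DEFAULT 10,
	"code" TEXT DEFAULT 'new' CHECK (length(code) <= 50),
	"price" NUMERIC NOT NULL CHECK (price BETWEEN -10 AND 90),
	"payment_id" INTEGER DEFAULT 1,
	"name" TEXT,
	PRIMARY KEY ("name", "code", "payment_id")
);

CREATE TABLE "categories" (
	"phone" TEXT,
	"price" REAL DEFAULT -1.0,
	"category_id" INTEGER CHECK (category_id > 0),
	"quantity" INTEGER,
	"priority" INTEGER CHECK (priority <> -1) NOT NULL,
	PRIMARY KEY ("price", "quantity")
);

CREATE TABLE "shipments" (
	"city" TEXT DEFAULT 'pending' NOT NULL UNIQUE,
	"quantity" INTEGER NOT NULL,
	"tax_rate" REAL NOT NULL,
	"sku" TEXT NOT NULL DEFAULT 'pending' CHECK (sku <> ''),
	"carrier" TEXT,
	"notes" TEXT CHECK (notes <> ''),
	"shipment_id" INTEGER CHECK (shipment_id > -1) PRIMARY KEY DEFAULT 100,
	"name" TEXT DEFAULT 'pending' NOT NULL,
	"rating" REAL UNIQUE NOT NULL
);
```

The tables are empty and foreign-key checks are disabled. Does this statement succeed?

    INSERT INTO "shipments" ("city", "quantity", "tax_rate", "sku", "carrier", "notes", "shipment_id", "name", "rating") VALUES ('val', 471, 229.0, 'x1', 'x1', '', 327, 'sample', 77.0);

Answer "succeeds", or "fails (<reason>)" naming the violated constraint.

fails (CHECK on notes)

The value '' for notes violates CHECK (notes <> '').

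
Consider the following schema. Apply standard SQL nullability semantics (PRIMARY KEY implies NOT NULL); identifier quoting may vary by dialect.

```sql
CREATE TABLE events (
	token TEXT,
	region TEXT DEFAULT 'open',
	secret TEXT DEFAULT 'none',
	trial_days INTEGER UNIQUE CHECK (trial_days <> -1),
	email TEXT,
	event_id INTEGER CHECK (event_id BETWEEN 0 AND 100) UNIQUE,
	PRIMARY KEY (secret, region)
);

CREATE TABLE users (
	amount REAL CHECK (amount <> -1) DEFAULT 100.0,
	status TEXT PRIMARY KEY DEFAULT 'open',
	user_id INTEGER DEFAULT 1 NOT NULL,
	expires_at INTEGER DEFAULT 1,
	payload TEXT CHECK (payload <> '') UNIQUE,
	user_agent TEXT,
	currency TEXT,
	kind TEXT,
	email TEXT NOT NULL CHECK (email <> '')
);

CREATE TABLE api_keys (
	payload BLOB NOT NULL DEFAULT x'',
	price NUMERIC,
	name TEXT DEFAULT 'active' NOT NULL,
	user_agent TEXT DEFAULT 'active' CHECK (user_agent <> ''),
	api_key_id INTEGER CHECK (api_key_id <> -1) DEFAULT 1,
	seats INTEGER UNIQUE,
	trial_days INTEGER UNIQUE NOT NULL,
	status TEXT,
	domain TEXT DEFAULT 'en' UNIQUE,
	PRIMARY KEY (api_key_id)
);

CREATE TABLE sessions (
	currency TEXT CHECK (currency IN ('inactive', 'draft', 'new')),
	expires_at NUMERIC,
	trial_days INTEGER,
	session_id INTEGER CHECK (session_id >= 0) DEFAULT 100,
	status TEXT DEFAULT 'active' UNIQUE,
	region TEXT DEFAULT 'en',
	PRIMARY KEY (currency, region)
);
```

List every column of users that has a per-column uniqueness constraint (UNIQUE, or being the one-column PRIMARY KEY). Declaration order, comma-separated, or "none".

status, payload

- amount: no UNIQUE or single-column PK constraint.
- status: single-column PRIMARY KEY → unique.
- user_id: no UNIQUE or single-column PK constraint.
- expires_at: no UNIQUE or single-column PK constraint.
- payload: declared UNIQUE → unique.
- user_agent: no UNIQUE or single-column PK constraint.
- currency: no UNIQUE or single-column PK constraint.
- kind: no UNIQUE or single-column PK constraint.
- email: no UNIQUE or single-column PK constraint.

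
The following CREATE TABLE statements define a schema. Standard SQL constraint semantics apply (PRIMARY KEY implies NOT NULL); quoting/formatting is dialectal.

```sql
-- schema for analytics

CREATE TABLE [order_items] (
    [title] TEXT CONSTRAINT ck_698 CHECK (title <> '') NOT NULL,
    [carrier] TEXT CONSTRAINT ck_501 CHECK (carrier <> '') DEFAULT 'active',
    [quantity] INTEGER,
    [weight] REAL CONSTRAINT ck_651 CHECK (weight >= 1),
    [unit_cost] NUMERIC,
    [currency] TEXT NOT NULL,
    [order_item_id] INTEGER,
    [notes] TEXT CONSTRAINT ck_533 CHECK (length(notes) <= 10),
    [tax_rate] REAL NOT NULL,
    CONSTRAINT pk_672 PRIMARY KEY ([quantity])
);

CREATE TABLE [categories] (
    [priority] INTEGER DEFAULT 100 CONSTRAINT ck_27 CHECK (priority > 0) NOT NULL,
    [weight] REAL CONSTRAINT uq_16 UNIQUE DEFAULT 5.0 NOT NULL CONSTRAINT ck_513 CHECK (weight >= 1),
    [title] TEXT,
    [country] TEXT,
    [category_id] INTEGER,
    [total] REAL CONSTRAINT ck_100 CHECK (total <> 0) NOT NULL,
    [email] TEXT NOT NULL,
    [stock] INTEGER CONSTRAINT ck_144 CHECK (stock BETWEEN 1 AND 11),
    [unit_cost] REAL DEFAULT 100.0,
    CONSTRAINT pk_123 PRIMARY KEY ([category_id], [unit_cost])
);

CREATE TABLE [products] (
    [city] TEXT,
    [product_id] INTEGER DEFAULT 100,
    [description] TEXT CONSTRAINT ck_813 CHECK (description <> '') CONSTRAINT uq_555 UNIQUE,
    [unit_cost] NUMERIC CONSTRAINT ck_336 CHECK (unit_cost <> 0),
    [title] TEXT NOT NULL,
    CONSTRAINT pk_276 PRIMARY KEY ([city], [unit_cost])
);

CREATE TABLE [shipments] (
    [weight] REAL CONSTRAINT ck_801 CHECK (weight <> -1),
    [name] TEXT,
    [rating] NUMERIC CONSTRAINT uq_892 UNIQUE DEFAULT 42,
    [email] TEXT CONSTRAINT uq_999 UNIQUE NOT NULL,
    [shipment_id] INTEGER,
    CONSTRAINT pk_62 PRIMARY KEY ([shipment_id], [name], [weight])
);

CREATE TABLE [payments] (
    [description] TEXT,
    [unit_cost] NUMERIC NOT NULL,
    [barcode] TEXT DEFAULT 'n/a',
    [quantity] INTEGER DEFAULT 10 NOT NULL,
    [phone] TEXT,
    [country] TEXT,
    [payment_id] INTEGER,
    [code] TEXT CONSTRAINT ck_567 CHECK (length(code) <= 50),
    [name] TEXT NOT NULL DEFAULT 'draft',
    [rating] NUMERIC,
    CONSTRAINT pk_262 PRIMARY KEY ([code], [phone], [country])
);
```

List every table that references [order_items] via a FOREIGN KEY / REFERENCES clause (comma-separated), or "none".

No REFERENCES clause anywhere in the schema names order_items.

none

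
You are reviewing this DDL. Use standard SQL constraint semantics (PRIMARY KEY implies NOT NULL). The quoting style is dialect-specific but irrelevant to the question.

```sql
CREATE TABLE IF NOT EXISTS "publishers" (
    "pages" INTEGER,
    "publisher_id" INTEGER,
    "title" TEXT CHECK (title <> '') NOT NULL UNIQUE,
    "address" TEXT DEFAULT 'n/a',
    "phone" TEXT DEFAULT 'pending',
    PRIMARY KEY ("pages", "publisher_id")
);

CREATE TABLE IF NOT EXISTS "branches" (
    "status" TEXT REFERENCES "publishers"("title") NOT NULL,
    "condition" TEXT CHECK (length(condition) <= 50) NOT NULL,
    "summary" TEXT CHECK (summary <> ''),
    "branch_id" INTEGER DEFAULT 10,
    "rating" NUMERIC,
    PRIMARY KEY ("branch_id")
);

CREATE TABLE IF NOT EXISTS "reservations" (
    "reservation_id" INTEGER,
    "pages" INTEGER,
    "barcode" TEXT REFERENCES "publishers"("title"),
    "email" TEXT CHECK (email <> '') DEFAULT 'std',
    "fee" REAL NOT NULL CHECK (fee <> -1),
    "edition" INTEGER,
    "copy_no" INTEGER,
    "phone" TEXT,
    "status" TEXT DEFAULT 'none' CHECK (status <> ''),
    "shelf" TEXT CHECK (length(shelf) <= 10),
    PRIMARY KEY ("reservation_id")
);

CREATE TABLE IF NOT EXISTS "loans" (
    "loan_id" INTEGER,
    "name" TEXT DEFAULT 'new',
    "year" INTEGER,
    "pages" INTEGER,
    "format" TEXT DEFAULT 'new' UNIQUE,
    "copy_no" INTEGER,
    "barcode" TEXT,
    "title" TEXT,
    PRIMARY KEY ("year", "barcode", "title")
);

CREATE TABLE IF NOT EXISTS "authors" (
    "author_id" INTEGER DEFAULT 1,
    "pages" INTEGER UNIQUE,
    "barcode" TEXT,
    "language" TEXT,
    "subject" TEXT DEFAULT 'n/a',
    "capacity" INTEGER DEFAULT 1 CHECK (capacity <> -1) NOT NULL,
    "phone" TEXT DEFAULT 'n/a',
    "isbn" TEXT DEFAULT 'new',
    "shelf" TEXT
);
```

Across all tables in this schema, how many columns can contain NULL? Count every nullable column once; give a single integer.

25

publishers: 2 nullable (address, phone — PK (pages, publisher_id) and explicit NOT NULL columns excluded).
branches: 2 nullable (summary, rating — PK (branch_id) and explicit NOT NULL columns excluded).
reservations: 8 nullable (pages, barcode, email, edition, copy_no, phone, status, shelf — PK (reservation_id) and explicit NOT NULL columns excluded).
loans: 5 nullable (loan_id, name, pages, format, copy_no — PK (year, barcode, title) and explicit NOT NULL columns excluded).
authors: 8 nullable (author_id, pages, barcode, language, subject, phone, isbn, shelf — PK none and explicit NOT NULL columns excluded).
Total: 2 + 2 + 8 + 5 + 8 = 25.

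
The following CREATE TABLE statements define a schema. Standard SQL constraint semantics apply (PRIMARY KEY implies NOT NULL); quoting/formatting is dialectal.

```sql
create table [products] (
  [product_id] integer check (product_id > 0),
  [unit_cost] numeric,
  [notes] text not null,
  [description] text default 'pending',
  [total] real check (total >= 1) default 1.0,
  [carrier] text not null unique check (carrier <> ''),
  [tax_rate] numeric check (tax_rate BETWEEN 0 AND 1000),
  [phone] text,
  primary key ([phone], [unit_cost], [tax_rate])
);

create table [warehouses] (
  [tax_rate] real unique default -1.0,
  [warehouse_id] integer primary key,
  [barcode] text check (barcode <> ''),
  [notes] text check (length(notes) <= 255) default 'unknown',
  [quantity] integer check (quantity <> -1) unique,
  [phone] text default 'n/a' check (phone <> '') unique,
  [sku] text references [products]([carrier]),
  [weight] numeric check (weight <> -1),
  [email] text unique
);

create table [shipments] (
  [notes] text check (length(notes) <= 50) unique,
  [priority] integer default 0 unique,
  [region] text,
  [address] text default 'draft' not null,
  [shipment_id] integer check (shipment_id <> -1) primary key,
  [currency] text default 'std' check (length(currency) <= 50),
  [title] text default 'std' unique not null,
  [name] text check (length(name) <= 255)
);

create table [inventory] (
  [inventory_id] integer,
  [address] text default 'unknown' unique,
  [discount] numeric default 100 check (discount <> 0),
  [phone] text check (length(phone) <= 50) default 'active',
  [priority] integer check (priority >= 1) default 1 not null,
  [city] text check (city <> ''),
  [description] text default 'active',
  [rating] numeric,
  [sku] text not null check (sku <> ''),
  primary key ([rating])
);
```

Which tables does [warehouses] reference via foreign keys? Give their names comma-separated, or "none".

products

- sku REFERENCES products(carrier).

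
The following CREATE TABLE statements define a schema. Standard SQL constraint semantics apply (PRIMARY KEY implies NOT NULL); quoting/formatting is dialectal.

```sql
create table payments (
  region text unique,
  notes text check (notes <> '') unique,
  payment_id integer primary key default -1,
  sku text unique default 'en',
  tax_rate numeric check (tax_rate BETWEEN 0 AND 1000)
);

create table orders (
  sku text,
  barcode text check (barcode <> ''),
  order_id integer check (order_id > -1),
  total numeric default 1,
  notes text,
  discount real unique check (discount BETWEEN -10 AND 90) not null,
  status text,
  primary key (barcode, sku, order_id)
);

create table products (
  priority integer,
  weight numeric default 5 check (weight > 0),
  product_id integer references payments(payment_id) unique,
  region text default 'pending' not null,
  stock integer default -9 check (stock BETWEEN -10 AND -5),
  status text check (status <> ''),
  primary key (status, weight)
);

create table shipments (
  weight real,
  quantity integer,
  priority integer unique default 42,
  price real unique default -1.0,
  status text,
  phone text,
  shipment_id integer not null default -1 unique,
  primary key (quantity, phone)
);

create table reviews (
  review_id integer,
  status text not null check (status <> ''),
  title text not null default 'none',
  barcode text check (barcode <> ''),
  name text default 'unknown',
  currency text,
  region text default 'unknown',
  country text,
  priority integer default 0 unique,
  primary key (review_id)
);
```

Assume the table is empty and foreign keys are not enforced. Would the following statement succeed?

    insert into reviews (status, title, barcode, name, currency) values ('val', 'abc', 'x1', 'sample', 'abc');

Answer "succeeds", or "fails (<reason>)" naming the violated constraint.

review_id is omitted from the column list and has no DEFAULT, so it would receive NULL.
But review_id is part of the PRIMARY KEY (implied NOT NULL).

fails (NOT NULL on review_id)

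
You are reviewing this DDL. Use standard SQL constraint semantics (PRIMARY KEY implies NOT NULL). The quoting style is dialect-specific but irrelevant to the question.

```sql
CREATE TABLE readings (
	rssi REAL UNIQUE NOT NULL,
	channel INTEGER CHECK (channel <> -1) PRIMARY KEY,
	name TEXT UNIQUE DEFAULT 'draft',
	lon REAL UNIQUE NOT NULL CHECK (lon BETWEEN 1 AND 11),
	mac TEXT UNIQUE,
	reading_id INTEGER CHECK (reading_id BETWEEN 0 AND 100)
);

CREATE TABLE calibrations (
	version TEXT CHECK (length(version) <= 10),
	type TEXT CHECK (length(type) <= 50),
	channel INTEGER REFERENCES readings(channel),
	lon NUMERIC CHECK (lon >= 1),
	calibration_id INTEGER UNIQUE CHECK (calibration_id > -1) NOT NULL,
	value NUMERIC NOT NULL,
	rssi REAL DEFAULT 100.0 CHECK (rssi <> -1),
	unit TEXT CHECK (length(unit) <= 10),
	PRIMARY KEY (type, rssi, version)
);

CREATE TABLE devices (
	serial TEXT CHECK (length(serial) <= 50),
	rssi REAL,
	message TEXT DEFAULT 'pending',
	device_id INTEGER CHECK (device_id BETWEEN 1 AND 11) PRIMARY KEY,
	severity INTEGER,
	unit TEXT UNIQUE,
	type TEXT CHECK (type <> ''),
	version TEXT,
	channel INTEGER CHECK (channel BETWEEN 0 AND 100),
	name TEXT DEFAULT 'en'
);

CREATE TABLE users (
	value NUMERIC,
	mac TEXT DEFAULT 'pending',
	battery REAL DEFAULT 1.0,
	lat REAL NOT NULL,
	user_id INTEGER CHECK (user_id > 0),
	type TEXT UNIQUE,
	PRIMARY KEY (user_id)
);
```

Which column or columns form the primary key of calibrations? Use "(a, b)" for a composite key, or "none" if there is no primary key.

(type, rssi, version)

A table-level PRIMARY KEY clause names 3 columns: type, rssi, version.
This is a composite key — the combination is unique, not each column individually.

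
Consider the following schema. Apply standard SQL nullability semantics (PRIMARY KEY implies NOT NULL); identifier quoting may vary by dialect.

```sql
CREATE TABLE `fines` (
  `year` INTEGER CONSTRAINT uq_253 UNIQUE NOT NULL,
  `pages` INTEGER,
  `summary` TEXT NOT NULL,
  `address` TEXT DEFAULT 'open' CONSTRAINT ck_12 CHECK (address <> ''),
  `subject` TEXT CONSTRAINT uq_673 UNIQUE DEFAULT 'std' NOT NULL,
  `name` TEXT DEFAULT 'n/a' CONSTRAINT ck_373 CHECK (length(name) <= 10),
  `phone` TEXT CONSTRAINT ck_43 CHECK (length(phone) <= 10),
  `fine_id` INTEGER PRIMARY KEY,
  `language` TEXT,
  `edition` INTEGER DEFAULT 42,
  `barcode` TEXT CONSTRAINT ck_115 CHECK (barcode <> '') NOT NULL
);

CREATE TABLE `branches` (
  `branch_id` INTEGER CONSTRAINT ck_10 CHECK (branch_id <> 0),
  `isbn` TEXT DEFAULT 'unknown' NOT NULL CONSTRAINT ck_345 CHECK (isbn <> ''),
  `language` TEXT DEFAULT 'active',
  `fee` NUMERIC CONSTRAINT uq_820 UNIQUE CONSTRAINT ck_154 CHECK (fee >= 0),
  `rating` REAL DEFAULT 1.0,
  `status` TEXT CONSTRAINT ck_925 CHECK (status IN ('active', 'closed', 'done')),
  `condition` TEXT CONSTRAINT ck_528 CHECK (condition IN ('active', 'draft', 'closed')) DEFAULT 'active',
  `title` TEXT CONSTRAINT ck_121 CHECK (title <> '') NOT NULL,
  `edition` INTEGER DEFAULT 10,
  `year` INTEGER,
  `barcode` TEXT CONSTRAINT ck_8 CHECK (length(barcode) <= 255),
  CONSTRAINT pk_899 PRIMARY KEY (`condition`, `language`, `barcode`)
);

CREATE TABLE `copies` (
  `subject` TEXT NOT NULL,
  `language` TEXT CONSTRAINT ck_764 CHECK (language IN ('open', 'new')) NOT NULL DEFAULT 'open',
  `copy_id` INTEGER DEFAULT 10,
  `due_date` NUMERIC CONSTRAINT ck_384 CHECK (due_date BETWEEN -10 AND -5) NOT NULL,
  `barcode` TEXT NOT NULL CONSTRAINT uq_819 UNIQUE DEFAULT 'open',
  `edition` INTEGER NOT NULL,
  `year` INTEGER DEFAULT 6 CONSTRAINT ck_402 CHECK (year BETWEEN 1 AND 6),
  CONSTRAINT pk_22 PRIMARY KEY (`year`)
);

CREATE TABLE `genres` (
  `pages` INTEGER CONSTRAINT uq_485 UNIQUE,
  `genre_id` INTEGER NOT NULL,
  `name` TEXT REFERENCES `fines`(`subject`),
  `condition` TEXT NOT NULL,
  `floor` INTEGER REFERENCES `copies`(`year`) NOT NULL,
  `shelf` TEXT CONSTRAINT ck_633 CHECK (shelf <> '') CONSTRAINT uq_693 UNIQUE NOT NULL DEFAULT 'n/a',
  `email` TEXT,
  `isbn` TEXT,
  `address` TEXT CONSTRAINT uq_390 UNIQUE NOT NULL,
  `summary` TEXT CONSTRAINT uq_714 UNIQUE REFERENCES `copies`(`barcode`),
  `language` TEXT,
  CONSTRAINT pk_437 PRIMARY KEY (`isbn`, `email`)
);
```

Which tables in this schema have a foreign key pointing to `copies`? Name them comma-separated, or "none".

- genres.floor references copies(year).
- genres.summary references copies(barcode).

genres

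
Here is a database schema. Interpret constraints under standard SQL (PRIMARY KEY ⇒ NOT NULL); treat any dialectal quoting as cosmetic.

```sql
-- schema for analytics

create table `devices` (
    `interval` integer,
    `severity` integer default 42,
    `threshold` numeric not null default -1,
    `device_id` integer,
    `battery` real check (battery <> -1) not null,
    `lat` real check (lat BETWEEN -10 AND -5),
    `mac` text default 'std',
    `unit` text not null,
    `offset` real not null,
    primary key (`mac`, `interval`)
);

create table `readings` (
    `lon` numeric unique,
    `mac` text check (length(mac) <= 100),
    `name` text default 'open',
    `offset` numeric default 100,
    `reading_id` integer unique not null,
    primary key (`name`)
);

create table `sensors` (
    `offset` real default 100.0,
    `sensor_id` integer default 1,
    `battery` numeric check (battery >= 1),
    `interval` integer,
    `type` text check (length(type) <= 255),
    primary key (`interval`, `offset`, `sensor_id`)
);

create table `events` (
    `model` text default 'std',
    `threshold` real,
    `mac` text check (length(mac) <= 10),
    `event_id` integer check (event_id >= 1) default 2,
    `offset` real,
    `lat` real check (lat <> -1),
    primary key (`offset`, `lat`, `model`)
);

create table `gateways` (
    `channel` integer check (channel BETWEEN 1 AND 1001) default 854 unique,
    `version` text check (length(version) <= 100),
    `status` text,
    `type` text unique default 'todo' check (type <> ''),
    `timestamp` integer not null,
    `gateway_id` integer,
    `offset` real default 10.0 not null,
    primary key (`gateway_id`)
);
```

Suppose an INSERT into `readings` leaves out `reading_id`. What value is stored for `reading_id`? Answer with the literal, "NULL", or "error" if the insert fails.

error

reading_id has no DEFAULT clause.
Omitting it would insert NULL, but it is declared NOT NULL, so the INSERT fails.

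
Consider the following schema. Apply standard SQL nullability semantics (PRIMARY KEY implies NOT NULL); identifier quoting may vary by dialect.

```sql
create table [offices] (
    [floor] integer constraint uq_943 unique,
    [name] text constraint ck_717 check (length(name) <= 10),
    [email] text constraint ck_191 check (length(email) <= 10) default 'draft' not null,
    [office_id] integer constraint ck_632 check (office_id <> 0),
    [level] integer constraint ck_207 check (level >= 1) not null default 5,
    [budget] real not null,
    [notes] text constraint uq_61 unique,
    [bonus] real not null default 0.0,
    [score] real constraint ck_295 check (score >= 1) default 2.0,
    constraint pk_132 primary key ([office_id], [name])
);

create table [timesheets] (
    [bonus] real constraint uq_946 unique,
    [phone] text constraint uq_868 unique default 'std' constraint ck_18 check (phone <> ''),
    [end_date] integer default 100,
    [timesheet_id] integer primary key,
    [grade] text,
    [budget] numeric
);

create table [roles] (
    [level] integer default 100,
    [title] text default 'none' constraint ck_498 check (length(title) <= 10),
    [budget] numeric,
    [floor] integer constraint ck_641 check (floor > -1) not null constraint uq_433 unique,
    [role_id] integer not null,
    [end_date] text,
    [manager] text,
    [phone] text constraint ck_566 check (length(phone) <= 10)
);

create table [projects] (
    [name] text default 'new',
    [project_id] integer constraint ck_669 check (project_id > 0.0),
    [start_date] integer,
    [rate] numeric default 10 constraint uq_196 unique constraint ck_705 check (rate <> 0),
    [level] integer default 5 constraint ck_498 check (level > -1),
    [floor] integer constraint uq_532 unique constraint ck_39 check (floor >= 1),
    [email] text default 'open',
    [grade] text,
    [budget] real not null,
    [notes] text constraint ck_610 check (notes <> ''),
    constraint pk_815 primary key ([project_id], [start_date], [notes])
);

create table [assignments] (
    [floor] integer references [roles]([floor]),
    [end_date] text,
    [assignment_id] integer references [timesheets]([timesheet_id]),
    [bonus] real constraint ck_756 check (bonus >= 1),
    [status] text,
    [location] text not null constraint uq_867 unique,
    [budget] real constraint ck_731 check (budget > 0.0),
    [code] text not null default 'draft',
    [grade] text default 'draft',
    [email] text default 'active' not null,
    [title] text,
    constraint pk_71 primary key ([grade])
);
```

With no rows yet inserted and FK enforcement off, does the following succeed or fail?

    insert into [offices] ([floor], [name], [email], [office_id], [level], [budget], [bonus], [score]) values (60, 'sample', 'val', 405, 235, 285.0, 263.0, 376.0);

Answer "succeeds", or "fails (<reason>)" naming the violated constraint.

NOT NULL columns: bonus is supplied; budget is supplied; email is supplied; level is supplied; name is supplied; office_id is supplied.
CHECK constraints: 'sample' satisfies (length(name) <= 10); 'val' satisfies (length(email) <= 10); 405 satisfies (office_id <> 0); 235 satisfies (level >= 1); 376.0 satisfies (score >= 1).
No constraint is violated.

succeeds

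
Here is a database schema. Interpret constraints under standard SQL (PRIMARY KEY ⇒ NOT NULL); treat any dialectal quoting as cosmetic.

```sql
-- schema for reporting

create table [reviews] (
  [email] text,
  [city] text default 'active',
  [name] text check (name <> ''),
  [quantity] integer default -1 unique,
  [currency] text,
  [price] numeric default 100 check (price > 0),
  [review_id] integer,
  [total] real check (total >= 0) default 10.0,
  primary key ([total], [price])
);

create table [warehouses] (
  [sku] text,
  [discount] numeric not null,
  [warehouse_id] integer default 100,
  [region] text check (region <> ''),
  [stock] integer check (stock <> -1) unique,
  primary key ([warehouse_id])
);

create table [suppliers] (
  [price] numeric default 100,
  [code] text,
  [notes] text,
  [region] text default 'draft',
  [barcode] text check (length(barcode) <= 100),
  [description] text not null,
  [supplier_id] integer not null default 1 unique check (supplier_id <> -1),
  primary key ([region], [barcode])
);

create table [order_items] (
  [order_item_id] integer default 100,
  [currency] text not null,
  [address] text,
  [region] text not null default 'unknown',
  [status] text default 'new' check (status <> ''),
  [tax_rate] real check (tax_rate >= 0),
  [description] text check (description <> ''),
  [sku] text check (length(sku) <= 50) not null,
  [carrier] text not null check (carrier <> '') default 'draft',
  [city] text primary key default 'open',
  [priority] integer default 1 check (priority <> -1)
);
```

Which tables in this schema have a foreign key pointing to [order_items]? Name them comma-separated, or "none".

none

No REFERENCES clause anywhere in the schema names order_items.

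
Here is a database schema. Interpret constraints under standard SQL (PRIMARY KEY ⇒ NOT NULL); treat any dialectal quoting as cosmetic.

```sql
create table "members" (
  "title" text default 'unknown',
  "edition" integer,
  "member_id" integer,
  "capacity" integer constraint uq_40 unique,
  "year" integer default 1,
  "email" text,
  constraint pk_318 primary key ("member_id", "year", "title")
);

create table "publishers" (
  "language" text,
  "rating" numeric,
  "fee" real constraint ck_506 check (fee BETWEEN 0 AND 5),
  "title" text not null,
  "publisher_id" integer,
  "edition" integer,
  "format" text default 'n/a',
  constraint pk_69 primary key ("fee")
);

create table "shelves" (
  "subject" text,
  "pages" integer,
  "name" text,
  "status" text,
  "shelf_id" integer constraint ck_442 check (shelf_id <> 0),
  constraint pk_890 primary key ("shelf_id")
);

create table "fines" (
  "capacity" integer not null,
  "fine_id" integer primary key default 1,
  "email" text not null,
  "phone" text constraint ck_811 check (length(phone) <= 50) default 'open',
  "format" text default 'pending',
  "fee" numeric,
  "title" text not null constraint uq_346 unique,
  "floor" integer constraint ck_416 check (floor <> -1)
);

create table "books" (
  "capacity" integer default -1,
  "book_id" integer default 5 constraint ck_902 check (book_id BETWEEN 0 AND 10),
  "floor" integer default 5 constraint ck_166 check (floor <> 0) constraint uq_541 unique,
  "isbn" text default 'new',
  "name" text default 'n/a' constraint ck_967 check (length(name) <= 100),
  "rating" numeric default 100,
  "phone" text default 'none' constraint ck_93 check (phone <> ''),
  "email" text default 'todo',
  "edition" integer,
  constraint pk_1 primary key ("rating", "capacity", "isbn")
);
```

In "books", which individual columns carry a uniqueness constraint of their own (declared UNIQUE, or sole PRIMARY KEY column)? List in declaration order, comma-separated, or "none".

- capacity: part of a composite PRIMARY KEY — only the tuple is unique, not this column on its own.
- book_id: no UNIQUE or single-column PK constraint.
- floor: declared UNIQUE → unique.
- isbn: part of a composite PRIMARY KEY — only the tuple is unique, not this column on its own.
- name: no UNIQUE or single-column PK constraint.
- rating: part of a composite PRIMARY KEY — only the tuple is unique, not this column on its own.
- phone: no UNIQUE or single-column PK constraint.
- email: no UNIQUE or single-column PK constraint.
- edition: no UNIQUE or single-column PK constraint.

floor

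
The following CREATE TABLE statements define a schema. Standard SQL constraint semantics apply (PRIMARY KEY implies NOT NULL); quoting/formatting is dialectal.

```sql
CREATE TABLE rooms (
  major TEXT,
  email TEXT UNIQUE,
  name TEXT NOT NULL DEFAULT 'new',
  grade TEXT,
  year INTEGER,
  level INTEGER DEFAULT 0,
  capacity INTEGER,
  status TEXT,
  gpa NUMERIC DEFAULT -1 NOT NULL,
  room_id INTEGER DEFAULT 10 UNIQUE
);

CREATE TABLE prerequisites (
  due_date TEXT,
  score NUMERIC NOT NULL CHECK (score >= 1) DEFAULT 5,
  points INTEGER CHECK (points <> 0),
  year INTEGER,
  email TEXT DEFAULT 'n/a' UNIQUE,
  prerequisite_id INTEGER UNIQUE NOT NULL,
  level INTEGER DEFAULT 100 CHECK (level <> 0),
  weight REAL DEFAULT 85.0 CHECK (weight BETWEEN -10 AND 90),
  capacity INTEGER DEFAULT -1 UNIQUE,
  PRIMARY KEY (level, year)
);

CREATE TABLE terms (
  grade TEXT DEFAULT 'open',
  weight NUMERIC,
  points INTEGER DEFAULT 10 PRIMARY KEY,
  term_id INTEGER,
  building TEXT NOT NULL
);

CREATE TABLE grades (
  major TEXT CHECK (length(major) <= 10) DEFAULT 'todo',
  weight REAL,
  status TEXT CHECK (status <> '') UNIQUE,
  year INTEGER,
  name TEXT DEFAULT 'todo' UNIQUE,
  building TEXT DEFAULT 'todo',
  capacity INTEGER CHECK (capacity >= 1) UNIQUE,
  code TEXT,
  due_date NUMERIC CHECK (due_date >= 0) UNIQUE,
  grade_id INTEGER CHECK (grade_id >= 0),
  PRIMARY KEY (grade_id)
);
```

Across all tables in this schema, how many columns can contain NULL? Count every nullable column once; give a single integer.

25

rooms: 8 nullable (major, email, grade, year, level, capacity, status, room_id — PK none and explicit NOT NULL columns excluded).
prerequisites: 5 nullable (due_date, points, email, weight, capacity — PK (level, year) and explicit NOT NULL columns excluded).
terms: 3 nullable (grade, weight, term_id — PK (points) and explicit NOT NULL columns excluded).
grades: 9 nullable (major, weight, status, year, name, building, capacity, code, due_date — PK (grade_id) and explicit NOT NULL columns excluded).
Total: 8 + 5 + 3 + 9 = 25.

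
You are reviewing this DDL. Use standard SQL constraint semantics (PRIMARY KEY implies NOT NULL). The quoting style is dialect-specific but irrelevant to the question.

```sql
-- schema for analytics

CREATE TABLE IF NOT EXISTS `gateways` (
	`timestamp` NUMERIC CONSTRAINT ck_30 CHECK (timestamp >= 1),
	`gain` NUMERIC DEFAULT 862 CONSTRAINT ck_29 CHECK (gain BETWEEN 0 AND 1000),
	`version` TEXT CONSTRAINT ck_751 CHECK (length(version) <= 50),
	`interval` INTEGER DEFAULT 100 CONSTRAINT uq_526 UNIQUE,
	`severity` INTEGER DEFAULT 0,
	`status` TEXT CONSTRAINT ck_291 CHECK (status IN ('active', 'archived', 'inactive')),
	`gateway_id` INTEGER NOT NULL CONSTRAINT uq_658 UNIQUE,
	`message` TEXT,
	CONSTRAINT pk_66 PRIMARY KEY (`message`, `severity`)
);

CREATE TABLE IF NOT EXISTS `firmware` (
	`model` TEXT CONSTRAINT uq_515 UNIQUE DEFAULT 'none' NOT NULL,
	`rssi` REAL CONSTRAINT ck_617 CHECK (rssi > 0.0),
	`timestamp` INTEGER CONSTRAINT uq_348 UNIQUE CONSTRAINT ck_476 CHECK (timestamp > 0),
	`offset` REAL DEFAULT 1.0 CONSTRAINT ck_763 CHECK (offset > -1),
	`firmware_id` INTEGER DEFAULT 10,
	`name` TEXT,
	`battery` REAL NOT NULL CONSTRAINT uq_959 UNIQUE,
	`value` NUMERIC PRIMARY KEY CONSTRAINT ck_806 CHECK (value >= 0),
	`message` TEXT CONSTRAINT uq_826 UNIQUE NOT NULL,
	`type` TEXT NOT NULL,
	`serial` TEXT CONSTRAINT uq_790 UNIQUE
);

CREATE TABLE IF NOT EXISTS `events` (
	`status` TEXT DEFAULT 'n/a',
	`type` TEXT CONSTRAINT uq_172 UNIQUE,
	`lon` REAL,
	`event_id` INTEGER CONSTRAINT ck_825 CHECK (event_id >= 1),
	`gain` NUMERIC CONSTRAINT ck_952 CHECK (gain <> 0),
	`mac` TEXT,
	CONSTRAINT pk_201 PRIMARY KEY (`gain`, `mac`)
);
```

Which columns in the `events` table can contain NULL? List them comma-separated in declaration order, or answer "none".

status, type, lon, event_id

- status: DEFAULT only fills an omitted column; an explicit NULL is still allowed → nullable.
- type: UNIQUE does not imply NOT NULL → nullable.
- lon: no NOT NULL constraint applies → nullable.
- event_id: CHECK does not forbid NULL (a CHECK constraint passes when its expression is NULL) → nullable.
- gain: part of the PRIMARY KEY, which implies NOT NULL → not nullable.
- mac: part of the PRIMARY KEY, which implies NOT NULL → not nullable.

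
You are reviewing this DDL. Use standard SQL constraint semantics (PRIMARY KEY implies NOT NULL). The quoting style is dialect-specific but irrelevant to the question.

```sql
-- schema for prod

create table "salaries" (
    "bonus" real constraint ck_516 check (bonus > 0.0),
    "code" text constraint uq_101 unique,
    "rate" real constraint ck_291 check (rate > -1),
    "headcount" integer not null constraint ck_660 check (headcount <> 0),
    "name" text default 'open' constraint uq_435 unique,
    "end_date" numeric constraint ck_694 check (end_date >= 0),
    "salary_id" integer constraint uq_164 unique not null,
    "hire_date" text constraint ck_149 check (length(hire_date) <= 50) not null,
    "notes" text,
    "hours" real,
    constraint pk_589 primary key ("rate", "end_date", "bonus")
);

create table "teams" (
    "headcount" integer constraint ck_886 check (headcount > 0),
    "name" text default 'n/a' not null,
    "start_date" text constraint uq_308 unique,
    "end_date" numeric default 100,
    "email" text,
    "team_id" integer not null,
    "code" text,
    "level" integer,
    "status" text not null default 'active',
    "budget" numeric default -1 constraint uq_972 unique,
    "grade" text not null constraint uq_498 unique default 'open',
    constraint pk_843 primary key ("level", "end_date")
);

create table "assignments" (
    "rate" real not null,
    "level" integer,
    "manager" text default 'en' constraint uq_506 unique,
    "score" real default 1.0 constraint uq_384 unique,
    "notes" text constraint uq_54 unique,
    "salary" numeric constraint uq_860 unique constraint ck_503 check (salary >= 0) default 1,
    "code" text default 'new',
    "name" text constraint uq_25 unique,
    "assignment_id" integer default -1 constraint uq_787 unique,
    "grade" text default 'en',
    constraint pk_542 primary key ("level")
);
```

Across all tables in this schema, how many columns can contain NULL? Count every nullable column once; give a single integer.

17

salaries: 4 nullable (code, name, notes, hours — PK (rate, end_date, bonus) and explicit NOT NULL columns excluded).
teams: 5 nullable (headcount, start_date, email, code, budget — PK (level, end_date) and explicit NOT NULL columns excluded).
assignments: 8 nullable (manager, score, notes, salary, code, name, assignment_id, grade — PK (level) and explicit NOT NULL columns excluded).
Total: 4 + 5 + 8 = 17.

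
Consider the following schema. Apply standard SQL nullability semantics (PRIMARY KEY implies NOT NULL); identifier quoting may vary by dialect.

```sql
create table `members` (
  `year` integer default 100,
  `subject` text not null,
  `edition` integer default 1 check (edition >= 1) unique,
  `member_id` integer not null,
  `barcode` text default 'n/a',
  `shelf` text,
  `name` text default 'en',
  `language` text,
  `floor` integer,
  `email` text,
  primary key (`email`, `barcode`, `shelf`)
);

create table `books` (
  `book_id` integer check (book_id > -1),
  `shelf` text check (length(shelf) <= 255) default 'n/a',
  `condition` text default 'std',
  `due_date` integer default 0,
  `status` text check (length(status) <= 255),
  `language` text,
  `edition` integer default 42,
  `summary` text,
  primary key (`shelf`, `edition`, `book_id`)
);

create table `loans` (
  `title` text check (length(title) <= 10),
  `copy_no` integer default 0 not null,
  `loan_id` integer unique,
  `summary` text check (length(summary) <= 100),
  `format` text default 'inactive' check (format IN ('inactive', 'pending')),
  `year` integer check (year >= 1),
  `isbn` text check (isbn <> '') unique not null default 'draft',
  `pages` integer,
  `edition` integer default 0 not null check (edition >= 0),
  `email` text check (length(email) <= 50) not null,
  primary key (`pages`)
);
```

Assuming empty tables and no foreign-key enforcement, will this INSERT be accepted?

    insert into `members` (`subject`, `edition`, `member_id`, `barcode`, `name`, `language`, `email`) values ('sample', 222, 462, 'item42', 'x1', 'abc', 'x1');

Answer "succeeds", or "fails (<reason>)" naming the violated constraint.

fails (NOT NULL on shelf)

shelf is omitted from the column list and has no DEFAULT, so it would receive NULL.
But shelf is part of the PRIMARY KEY (implied NOT NULL).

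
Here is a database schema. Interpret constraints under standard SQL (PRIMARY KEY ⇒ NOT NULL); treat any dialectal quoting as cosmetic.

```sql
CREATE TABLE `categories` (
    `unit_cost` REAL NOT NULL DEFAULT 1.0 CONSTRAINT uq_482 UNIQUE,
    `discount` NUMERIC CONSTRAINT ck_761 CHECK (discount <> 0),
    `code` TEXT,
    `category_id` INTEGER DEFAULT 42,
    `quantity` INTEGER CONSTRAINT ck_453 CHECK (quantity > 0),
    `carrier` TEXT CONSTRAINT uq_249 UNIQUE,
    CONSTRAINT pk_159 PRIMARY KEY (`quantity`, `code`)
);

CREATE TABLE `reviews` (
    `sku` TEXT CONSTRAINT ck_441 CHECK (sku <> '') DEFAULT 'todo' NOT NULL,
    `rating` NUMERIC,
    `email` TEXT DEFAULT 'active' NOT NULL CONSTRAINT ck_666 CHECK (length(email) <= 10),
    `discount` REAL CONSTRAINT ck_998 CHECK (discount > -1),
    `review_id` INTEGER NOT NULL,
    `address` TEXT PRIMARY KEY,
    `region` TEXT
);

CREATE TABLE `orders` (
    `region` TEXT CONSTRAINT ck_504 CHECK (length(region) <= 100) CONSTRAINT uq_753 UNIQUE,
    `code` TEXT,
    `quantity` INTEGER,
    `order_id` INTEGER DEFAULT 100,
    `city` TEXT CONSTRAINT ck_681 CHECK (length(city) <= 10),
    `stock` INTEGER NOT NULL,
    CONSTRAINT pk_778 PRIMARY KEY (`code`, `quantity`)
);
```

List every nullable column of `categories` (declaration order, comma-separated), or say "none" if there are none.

discount, category_id, carrier

- unit_cost: declared NOT NULL → not nullable.
- discount: CHECK does not forbid NULL (a CHECK constraint passes when its expression is NULL) → nullable.
- code: part of the PRIMARY KEY, which implies NOT NULL → not nullable.
- category_id: DEFAULT only fills an omitted column; an explicit NULL is still allowed → nullable.
- quantity: part of the PRIMARY KEY, which implies NOT NULL → not nullable.
- carrier: UNIQUE does not imply NOT NULL → nullable.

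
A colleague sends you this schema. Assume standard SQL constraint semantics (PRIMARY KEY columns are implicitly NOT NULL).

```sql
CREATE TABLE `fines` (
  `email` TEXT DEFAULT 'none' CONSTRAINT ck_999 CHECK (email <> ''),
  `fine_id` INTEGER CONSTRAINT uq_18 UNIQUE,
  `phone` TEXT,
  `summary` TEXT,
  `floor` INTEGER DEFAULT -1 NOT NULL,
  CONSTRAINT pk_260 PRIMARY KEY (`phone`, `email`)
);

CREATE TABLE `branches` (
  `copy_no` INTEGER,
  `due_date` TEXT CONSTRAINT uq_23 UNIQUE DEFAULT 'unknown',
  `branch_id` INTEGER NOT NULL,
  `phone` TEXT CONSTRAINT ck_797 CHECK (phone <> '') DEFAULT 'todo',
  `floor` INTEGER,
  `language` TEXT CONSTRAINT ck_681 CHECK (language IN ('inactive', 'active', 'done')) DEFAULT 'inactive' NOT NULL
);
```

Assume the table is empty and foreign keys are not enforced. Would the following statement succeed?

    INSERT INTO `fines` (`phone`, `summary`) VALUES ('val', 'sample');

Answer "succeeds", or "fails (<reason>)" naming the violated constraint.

succeeds

NOT NULL columns: email defaults to 'none'; floor defaults to -1; phone is supplied.
No constraint is violated.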